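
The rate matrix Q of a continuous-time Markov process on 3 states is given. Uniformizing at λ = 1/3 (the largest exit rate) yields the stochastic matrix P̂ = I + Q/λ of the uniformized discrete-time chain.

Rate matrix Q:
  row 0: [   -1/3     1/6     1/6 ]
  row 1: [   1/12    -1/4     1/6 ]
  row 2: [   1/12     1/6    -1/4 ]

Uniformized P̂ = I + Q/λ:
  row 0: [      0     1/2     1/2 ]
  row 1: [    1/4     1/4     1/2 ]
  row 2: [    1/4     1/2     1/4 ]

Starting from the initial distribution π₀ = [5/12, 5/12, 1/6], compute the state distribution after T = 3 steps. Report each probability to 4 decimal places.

t=0: π = [0.4167, 0.4167, 0.1667]
t=1: π = [0.1458, 0.3958, 0.4583]
t=2: π = [0.2135, 0.4010, 0.3854]
t=3: π = [0.1966, 0.3997, 0.4036]

π = [0.1966, 0.3997, 0.4036]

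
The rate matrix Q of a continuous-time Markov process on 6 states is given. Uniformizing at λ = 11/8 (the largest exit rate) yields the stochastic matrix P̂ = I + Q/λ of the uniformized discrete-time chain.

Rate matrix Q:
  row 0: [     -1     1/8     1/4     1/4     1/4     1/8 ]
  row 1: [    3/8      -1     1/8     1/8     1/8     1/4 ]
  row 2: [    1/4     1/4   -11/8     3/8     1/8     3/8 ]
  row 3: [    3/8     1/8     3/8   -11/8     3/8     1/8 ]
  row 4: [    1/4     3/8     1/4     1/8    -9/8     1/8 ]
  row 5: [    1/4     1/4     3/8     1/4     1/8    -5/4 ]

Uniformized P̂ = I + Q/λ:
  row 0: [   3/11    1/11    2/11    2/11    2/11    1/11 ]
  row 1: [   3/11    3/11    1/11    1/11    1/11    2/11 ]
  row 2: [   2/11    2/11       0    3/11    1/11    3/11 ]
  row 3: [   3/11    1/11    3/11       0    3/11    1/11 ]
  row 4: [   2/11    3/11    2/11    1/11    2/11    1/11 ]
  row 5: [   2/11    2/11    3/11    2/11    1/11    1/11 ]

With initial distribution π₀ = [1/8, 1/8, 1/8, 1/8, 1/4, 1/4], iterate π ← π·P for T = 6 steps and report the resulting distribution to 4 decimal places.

t=0: π = [0.1250, 0.1250, 0.1250, 0.1250, 0.2500, 0.2500]
t=1: π = [0.2159, 0.1932, 0.1818, 0.1364, 0.1477, 0.1250]
t=2: π = [0.2314, 0.1808, 0.1550, 0.1426, 0.1488, 0.1415]
t=3: π = [0.2323, 0.1778, 0.1630, 0.1400, 0.1514, 0.1355]
t=4: π = [0.2318, 0.1779, 0.1611, 0.1413, 0.1512, 0.1367]
t=5: π = [0.2319, 0.1778, 0.1616, 0.1409, 0.1514, 0.1364]
t=6: π = [0.2319, 0.1779, 0.1615, 0.1410, 0.1514, 0.1365]

π = [0.2319, 0.1779, 0.1615, 0.1410, 0.1514, 0.1365]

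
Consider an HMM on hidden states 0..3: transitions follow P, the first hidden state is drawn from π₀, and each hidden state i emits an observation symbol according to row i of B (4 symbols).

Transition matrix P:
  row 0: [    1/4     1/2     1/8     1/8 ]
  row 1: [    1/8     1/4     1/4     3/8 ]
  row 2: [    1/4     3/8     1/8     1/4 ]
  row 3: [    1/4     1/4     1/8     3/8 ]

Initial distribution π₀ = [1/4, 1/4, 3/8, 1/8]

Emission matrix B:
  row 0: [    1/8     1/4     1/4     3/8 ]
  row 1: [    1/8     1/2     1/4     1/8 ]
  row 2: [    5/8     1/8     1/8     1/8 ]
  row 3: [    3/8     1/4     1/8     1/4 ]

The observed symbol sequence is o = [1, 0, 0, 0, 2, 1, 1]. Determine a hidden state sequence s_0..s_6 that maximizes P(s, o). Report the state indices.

t=0: δ = [6.250e-02, 1.250e-01, 4.688e-02, 3.125e-02]  (obs o_0=1)
t=1: δ = [1.953e-03, 3.906e-03, 1.953e-02, 1.758e-02]  ψ = [0, 0, 1, 1]  (obs o_1=0)
t=2: δ = [6.104e-04, 9.155e-04, 1.526e-03, 2.472e-03]  ψ = [2, 2, 2, 3]  (obs o_2=0)
t=3: δ = [7.725e-05, 7.725e-05, 1.931e-04, 3.476e-04]  ψ = [3, 3, 3, 3]  (obs o_3=0)
t=4: δ = [2.173e-05, 2.173e-05, 5.431e-06, 1.629e-05]  ψ = [3, 3, 3, 3]  (obs o_4=2)
t=5: δ = [1.358e-06, 5.431e-06, 6.789e-07, 2.037e-06]  ψ = [0, 0, 1, 1]  (obs o_5=1)
t=6: δ = [1.697e-07, 6.789e-07, 1.697e-07, 5.092e-07]  ψ = [1, 1, 1, 1]  (obs o_6=1)
backtrack: best end state = 1; path = [1, 3, 3, 3, 0, 1, 1]

path = [1, 3, 3, 3, 0, 1, 1]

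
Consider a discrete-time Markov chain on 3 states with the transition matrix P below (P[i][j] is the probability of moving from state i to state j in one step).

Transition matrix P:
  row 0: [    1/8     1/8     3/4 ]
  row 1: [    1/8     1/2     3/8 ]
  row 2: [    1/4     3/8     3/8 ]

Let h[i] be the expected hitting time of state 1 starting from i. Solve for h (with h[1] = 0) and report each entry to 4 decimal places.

h = [3.8261, 0.0000, 3.1304]

First-step conditioning: h[1] = 0; for i ≠ 1, h[i] = 1 + Σ_k P[i][k]·h[k].
  h[0] = 1 + 1/8·h[0] + 3/4·h[2]
  h[2] = 1 + 1/4·h[0] + 3/8·h[2]
Solving the 2×2 linear system over states ≠ 1 gives exactly h = [88/23, 0, 72/23] (h[1] = 0 is the target).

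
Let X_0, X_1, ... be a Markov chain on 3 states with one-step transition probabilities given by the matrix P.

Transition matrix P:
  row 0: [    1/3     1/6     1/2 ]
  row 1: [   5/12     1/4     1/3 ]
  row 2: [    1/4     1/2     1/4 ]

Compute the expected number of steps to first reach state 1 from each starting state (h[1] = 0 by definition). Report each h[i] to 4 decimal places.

First-step conditioning: h[1] = 0; for i ≠ 1, h[i] = 1 + Σ_k P[i][k]·h[k].
  h[0] = 1 + 1/3·h[0] + 1/2·h[2]
  h[2] = 1 + 1/4·h[0] + 1/4·h[2]
Solving the 2×2 linear system over states ≠ 1 gives exactly h = [10/3, 0, 22/9] (h[1] = 0 is the target).

h = [3.3333, 0.0000, 2.4444]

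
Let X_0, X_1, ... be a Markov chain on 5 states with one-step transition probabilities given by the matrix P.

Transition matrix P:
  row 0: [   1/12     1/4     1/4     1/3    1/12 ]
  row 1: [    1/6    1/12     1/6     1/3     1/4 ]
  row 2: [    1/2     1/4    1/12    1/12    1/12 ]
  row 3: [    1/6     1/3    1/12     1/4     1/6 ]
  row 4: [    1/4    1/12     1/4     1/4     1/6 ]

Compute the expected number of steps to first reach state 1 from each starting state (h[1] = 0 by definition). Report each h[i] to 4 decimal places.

h = [3.9614, 0.0000, 4.0163, 3.7054, 4.7049]

First-step conditioning: h[1] = 0; for i ≠ 1, h[i] = 1 + Σ_k P[i][k]·h[k].
  h[0] = 1 + 1/12·h[0] + 1/4·h[2] + 1/3·h[3] + 1/12·h[4]
  h[2] = 1 + 1/2·h[0] + 1/12·h[2] + 1/12·h[3] + 1/12·h[4]
  h[3] = 1 + 1/6·h[0] + 1/12·h[2] + 1/4·h[3] + 1/6·h[4]
  h[4] = 1 + 1/4·h[0] + 1/4·h[2] + 1/4·h[3] + 1/6·h[4]
Solving the 4×4 linear system over states ≠ 1 gives exactly h = [7800/1969, 0, 7908/1969, 7296/1969, 9264/1969] (h[1] = 0 is the target).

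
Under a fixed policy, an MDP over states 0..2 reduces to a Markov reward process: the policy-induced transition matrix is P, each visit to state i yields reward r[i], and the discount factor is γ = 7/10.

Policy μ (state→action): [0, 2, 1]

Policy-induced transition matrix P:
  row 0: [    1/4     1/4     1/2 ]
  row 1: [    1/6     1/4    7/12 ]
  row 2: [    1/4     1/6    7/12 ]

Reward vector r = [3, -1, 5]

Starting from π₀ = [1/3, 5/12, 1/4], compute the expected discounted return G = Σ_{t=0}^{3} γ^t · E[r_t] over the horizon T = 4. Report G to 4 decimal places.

G = 6.8319

t=0: π = [0.3333, 0.4167, 0.2500], E[r] = 1.8333, γ^t·E[r] = 1.833333, running G = 1.833333
t=1: π = [0.2153, 0.2292, 0.5556], E[r] = 3.1944, γ^t·E[r] = 2.236111, running G = 4.069444
t=2: π = [0.2309, 0.2037, 0.5654], E[r] = 3.3160, γ^t·E[r] = 1.624826, running G = 5.694271
t=3: π = [0.2330, 0.2029, 0.5641], E[r] = 3.3166, γ^t·E[r] = 1.137610, running G = 6.831881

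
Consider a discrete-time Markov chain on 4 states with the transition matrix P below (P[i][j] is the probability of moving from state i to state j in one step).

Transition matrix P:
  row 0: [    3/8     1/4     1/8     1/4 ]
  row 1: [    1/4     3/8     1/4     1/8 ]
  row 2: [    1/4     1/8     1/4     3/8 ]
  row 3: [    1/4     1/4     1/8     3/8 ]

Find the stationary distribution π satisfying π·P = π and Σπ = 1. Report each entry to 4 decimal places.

π = [0.2857, 0.2600, 0.1800, 0.2743]

Balance equations π_j = Σ_i π_i·P[i][j]:
  π_0 = 3/8·π_0 + 1/4·π_1 + 1/4·π_2 + 1/4·π_3
  π_1 = 1/4·π_0 + 3/8·π_1 + 1/8·π_2 + 1/4·π_3
  π_2 = 1/8·π_0 + 1/4·π_1 + 1/4·π_2 + 1/8·π_3
  normalize: π_0 + π_1 + π_2 + π_3 = 1
Solving the linear system gives exactly π = [2/7, 13/50, 9/50, 48/175].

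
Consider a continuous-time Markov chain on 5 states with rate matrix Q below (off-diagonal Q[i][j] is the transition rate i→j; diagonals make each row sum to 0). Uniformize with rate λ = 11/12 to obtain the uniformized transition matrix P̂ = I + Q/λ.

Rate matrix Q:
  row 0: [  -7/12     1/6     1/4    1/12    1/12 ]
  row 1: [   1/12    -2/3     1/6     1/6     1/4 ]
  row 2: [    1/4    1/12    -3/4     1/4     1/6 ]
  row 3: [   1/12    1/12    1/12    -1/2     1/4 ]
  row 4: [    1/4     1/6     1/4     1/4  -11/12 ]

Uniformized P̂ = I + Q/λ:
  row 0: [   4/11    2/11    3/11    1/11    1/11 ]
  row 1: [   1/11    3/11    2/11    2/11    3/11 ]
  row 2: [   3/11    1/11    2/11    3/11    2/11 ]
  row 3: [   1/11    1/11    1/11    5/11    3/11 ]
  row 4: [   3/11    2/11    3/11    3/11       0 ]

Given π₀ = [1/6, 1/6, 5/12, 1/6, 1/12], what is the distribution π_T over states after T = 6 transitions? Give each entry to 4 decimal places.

π = [0.2156, 0.1539, 0.1925, 0.2683, 0.1697]

t=0: π = [0.1667, 0.1667, 0.4167, 0.1667, 0.0833]
t=1: π = [0.2273, 0.1439, 0.1894, 0.2576, 0.1818]
t=2: π = [0.2204, 0.1543, 0.1956, 0.2652, 0.1646]
t=3: π = [0.2165, 0.1540, 0.1927, 0.2668, 0.1700]
t=4: π = [0.2159, 0.1540, 0.1927, 0.2679, 0.1695]
t=5: π = [0.2156, 0.1540, 0.1925, 0.2682, 0.1697]
t=6: π = [0.2156, 0.1539, 0.1925, 0.2683, 0.1697]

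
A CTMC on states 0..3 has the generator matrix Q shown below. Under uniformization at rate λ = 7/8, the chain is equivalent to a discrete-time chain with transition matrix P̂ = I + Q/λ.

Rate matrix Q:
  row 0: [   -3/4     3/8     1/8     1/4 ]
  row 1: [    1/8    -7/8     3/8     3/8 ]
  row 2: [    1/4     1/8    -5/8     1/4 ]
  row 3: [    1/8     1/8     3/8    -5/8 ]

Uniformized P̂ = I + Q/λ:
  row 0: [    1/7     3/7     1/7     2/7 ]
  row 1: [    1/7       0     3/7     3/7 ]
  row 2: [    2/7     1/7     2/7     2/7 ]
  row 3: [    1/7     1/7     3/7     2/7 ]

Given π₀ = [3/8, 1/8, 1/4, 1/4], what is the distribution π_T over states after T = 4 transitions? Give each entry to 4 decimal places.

π = [0.1897, 0.1728, 0.3272, 0.3103]

t=0: π = [0.3750, 0.1250, 0.2500, 0.2500]
t=1: π = [0.1786, 0.2321, 0.2857, 0.3036]
t=2: π = [0.1837, 0.1607, 0.3367, 0.3189]
t=3: π = [0.1910, 0.1724, 0.3280, 0.3087]
t=4: π = [0.1897, 0.1728, 0.3272, 0.3103]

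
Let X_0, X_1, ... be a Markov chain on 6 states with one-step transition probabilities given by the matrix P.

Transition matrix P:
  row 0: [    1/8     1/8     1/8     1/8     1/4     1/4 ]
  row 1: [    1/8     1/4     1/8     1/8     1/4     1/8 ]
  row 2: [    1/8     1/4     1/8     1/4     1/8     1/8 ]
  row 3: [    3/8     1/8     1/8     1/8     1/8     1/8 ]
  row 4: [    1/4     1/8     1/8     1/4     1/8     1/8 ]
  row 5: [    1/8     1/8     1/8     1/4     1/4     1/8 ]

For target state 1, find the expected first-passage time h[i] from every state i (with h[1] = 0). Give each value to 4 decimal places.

First-step conditioning: h[1] = 0; for i ≠ 1, h[i] = 1 + Σ_k P[i][k]·h[k].
  h[0] = 1 + 1/8·h[0] + 1/8·h[2] + 1/8·h[3] + 1/4·h[4] + 1/4·h[5]
  h[2] = 1 + 1/8·h[0] + 1/8·h[2] + 1/4·h[3] + 1/8·h[4] + 1/8·h[5]
  h[3] = 1 + 3/8·h[0] + 1/8·h[2] + 1/8·h[3] + 1/8·h[4] + 1/8·h[5]
  h[4] = 1 + 1/4·h[0] + 1/8·h[2] + 1/4·h[3] + 1/8·h[4] + 1/8·h[5]
  h[5] = 1 + 1/8·h[0] + 1/8·h[2] + 1/4·h[3] + 1/4·h[4] + 1/8·h[5]
Solving the 5×5 linear system over states ≠ 1 gives exactly h = [64/9, 0, 56/9, 64/9, 64/9, 64/9] (h[1] = 0 is the target).

h = [7.1111, 0.0000, 6.2222, 7.1111, 7.1111, 7.1111]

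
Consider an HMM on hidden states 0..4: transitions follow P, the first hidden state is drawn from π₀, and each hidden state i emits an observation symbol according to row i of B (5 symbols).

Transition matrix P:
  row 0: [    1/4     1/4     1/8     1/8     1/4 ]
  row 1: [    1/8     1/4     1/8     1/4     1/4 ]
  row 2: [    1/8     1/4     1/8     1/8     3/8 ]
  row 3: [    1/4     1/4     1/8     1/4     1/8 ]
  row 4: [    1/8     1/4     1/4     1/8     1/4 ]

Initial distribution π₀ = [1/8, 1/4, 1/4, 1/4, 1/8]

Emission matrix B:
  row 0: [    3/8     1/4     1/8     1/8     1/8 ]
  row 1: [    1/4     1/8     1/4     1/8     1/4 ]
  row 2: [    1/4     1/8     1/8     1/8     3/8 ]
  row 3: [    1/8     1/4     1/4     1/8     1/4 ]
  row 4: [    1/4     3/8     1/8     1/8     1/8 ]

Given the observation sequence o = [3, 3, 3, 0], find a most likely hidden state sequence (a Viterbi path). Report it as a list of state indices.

t=0: δ = [1.562e-02, 3.125e-02, 3.125e-02, 3.125e-02, 1.562e-02]  (obs o_0=3)
t=1: δ = [9.766e-04, 9.766e-04, 4.883e-04, 9.766e-04, 1.465e-03]  ψ = [3, 1, 1, 1, 2]  (obs o_1=3)
t=2: δ = [3.052e-05, 4.578e-05, 4.578e-05, 3.052e-05, 4.578e-05]  ψ = [0, 4, 4, 1, 4]  (obs o_2=3)
t=3: δ = [2.861e-06, 2.861e-06, 2.861e-06, 1.431e-06, 4.292e-06]  ψ = [0, 1, 4, 1, 2]  (obs o_3=0)
backtrack: best end state = 4; path = [2, 4, 2, 4]

path = [2, 4, 2, 4]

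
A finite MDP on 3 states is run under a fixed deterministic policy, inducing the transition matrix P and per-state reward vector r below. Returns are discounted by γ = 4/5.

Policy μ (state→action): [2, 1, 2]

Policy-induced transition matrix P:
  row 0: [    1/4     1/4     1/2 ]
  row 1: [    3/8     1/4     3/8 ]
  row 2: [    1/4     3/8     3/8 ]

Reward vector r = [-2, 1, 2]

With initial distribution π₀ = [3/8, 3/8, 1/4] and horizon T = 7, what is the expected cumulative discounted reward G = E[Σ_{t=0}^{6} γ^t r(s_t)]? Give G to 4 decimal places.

G = 1.7340

t=0: π = [0.3750, 0.3750, 0.2500], E[r] = 0.1250, γ^t·E[r] = 0.125000, running G = 0.125000
t=1: π = [0.2969, 0.2813, 0.4219], E[r] = 0.5313, γ^t·E[r] = 0.425000, running G = 0.550000
t=2: π = [0.2852, 0.3027, 0.4121], E[r] = 0.5566, γ^t·E[r] = 0.356250, running G = 0.906250
t=3: π = [0.2878, 0.3015, 0.4106], E[r] = 0.5471, γ^t·E[r] = 0.280125, running G = 1.186375
t=4: π = [0.2877, 0.3013, 0.4110], E[r] = 0.5479, γ^t·E[r] = 0.224425, running G = 1.410800
t=5: π = [0.2877, 0.3014, 0.4110], E[r] = 0.5480, γ^t·E[r] = 0.179556, running G = 1.590356
t=6: π = [0.2877, 0.3014, 0.4110], E[r] = 0.5479, γ^t·E[r] = 0.143640, running G = 1.733996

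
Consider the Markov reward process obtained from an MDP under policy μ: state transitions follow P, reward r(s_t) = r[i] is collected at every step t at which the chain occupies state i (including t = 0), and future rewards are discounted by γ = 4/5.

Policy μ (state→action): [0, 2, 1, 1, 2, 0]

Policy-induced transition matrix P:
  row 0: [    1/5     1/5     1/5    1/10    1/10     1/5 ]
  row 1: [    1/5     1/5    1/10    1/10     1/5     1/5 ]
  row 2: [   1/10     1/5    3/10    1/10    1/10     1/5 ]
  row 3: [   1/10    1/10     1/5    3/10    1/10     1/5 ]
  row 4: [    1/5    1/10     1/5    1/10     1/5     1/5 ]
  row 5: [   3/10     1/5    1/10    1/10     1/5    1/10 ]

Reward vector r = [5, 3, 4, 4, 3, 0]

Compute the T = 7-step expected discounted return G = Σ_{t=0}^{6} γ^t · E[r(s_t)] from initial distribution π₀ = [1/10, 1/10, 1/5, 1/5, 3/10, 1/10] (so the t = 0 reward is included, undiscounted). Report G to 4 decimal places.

t=0: π = [0.1000, 0.1000, 0.2000, 0.2000, 0.3000, 0.1000], E[r] = 3.3000, γ^t·E[r] = 3.300000, running G = 3.300000
t=1: π = [0.1700, 0.1500, 0.2000, 0.1400, 0.1500, 0.1900], E[r] = 3.1100, γ^t·E[r] = 2.488000, running G = 5.788000
t=2: π = [0.1850, 0.1710, 0.1860, 0.1280, 0.1490, 0.1810], E[r] = 3.1410, γ^t·E[r] = 2.010240, running G = 7.798240
t=3: π = [0.1867, 0.1723, 0.1834, 0.1256, 0.1501, 0.1819], E[r] = 3.1367, γ^t·E[r] = 1.605990, running G = 9.404230
t=4: π = [0.1873, 0.1724, 0.1829, 0.1251, 0.1504, 0.1818], E[r] = 3.1372, γ^t·E[r] = 1.284993, running G = 10.689223
t=5: π = [0.1874, 0.1724, 0.1829, 0.1250, 0.1505, 0.1818], E[r] = 3.1372, γ^t·E[r] = 1.027994, running G = 11.717218
t=6: π = [0.1874, 0.1725, 0.1829, 0.1250, 0.1505, 0.1818], E[r] = 3.1372, γ^t·E[r] = 0.822397, running G = 12.539615

G = 12.5396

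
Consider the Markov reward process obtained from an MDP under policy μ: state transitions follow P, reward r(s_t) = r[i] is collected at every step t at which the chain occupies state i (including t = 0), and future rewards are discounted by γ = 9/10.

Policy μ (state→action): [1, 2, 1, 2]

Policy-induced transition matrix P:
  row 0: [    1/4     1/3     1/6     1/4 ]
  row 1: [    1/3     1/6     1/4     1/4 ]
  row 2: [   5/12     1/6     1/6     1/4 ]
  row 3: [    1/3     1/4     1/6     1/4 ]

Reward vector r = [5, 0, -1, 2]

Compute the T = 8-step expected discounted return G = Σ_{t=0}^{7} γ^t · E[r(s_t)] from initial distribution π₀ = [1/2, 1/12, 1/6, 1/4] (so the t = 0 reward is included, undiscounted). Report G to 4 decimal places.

G = 11.8024

t=0: π = [0.5000, 0.0833, 0.1667, 0.2500], E[r] = 2.8333, γ^t·E[r] = 2.833333, running G = 2.833333
t=1: π = [0.3056, 0.2708, 0.1736, 0.2500], E[r] = 1.8542, γ^t·E[r] = 1.668750, running G = 4.502083
t=2: π = [0.3223, 0.2384, 0.1892, 0.2500], E[r] = 1.9225, γ^t·E[r] = 1.557188, running G = 6.059271
t=3: π = [0.3222, 0.2412, 0.1865, 0.2500], E[r] = 1.9247, γ^t·E[r] = 1.403086, running G = 7.462357
t=4: π = [0.3220, 0.2412, 0.1868, 0.2500], E[r] = 1.9234, γ^t·E[r] = 1.261913, running G = 8.724269
t=5: π = [0.3221, 0.2412, 0.1868, 0.2500], E[r] = 1.9235, γ^t·E[r] = 1.135833, running G = 9.860102
t=6: π = [0.3221, 0.2412, 0.1868, 0.2500], E[r] = 1.9235, γ^t·E[r] = 1.022243, running G = 10.882345
t=7: π = [0.3221, 0.2412, 0.1868, 0.2500], E[r] = 1.9235, γ^t·E[r] = 0.920018, running G = 11.802363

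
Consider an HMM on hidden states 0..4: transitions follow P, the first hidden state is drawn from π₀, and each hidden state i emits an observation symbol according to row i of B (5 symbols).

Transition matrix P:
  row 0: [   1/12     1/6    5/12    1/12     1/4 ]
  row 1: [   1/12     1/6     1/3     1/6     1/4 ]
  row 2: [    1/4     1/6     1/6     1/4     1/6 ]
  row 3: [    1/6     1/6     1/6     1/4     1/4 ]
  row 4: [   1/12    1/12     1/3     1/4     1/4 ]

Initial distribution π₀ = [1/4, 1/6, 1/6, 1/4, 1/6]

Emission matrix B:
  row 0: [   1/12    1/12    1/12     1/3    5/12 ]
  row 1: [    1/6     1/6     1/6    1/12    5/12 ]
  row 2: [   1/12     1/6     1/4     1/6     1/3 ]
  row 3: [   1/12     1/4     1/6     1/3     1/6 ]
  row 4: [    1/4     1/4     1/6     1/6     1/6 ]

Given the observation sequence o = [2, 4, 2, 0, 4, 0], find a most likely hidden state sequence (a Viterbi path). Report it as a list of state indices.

t=0: δ = [2.083e-02, 2.778e-02, 4.167e-02, 4.167e-02, 2.778e-02]  (obs o_0=2)
t=1: δ = [4.340e-03, 2.894e-03, 3.086e-03, 1.736e-03, 1.736e-03]  ψ = [2, 2, 1, 2, 3]  (obs o_1=4)
t=2: δ = [6.430e-05, 1.206e-04, 4.521e-04, 1.286e-04, 1.808e-04]  ψ = [2, 0, 0, 2, 0]  (obs o_2=2)
t=3: δ = [9.419e-06, 1.256e-05, 6.279e-06, 9.419e-06, 1.884e-05]  ψ = [2, 2, 2, 2, 2]  (obs o_3=0)
t=4: δ = [6.541e-07, 8.721e-07, 2.093e-06, 7.849e-07, 7.849e-07]  ψ = [2, 1, 4, 4, 4]  (obs o_4=4)
t=5: δ = [4.361e-08, 5.814e-08, 2.907e-08, 4.361e-08, 8.721e-08]  ψ = [2, 2, 2, 2, 2]  (obs o_5=0)
backtrack: best end state = 4; path = [2, 0, 2, 4, 2, 4]

path = [2, 0, 2, 4, 2, 4]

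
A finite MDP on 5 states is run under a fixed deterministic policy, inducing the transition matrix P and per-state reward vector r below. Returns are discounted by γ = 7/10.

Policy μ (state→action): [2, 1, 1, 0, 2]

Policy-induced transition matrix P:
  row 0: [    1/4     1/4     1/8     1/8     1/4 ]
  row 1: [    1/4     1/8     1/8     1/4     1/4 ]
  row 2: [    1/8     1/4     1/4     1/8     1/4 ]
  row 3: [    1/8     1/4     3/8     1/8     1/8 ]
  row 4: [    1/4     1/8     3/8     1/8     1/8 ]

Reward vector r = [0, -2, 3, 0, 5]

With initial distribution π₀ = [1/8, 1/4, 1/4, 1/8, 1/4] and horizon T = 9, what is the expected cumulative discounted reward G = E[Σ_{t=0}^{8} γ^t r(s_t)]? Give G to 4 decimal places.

t=0: π = [0.1250, 0.2500, 0.2500, 0.1250, 0.2500], E[r] = 1.5000, γ^t·E[r] = 1.500000, running G = 1.500000
t=1: π = [0.2031, 0.1875, 0.2500, 0.1563, 0.2031], E[r] = 1.3906, γ^t·E[r] = 0.973438, running G = 2.473438
t=2: π = [0.1992, 0.2012, 0.2461, 0.1484, 0.2051], E[r] = 1.3613, γ^t·E[r] = 0.667051, running G = 3.140488
t=3: π = [0.2007, 0.1992, 0.2441, 0.1501, 0.2058], E[r] = 1.3630, γ^t·E[r] = 0.467522, running G = 3.608010
t=4: π = [0.2007, 0.1994, 0.2445, 0.1499, 0.2055], E[r] = 1.3623, γ^t·E[r] = 0.327089, running G = 3.935099
t=5: π = [0.2007, 0.1994, 0.2444, 0.1499, 0.2056], E[r] = 1.3623, γ^t·E[r] = 0.228968, running G = 4.164067
t=6: π = [0.2007, 0.1994, 0.2444, 0.1499, 0.2056], E[r] = 1.3623, γ^t·E[r] = 0.160277, running G = 4.324344
t=7: π = [0.2007, 0.1994, 0.2444, 0.1499, 0.2056], E[r] = 1.3623, γ^t·E[r] = 0.112194, running G = 4.436538
t=8: π = [0.2007, 0.1994, 0.2444, 0.1499, 0.2056], E[r] = 1.3623, γ^t·E[r] = 0.078536, running G = 4.515074

G = 4.5151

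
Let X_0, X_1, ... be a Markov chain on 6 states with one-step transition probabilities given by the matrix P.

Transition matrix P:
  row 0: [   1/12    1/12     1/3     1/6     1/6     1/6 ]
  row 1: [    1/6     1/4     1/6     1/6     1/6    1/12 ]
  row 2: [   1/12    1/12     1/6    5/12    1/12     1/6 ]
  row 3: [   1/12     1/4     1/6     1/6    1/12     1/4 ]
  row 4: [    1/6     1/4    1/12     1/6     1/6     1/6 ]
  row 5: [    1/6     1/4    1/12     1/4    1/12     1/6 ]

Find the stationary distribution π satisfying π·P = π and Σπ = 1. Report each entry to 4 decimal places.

π = [0.1242, 0.2021, 0.1633, 0.2215, 0.1206, 0.1683]

Balance equations π_j = Σ_i π_i·P[i][j]:
  π_0 = 1/12·π_0 + 1/6·π_1 + 1/12·π_2 + 1/12·π_3 + 1/6·π_4 + 1/6·π_5
  π_1 = 1/12·π_0 + 1/4·π_1 + 1/12·π_2 + 1/4·π_3 + 1/4·π_4 + 1/4·π_5
  π_2 = 1/3·π_0 + 1/6·π_1 + 1/6·π_2 + 1/6·π_3 + 1/12·π_4 + 1/12·π_5
  π_3 = 1/6·π_0 + 1/6·π_1 + 5/12·π_2 + 1/6·π_3 + 1/6·π_4 + 1/4·π_5
  π_4 = 1/6·π_0 + 1/6·π_1 + 1/12·π_2 + 1/12·π_3 + 1/6·π_4 + 1/12·π_5
  normalize: π_0 + π_1 + π_2 + π_3 + π_4 + π_5 = 1
Solving the linear system gives exactly π = [31009/249580, 25217/124790, 40757/249580, 27643/124790, 30093/249580, 42001/249580].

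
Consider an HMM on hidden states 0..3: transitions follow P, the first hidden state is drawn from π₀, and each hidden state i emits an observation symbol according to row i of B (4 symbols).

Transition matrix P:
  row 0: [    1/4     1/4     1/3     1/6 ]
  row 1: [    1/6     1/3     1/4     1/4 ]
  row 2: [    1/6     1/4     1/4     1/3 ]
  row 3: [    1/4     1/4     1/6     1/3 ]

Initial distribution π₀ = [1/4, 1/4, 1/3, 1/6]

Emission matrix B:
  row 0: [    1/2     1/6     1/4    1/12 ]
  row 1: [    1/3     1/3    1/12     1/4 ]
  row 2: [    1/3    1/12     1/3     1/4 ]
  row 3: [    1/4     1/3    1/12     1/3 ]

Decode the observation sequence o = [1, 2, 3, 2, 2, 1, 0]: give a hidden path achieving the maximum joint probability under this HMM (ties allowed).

t=0: δ = [4.167e-02, 8.333e-02, 2.778e-02, 5.556e-02]  (obs o_0=1)
t=1: δ = [3.472e-03, 2.315e-03, 6.944e-03, 1.736e-03]  ψ = [1, 1, 1, 1]  (obs o_1=2)
t=2: δ = [9.645e-05, 4.340e-04, 4.340e-04, 7.716e-04]  ψ = [2, 2, 2, 2]  (obs o_2=3)
t=3: δ = [4.823e-05, 1.608e-05, 4.287e-05, 2.143e-05]  ψ = [3, 3, 3, 3]  (obs o_3=2)
t=4: δ = [3.014e-06, 1.005e-06, 5.358e-06, 1.191e-06]  ψ = [0, 0, 0, 2]  (obs o_4=2)
t=5: δ = [1.488e-07, 4.465e-07, 1.116e-07, 5.954e-07]  ψ = [2, 2, 2, 2]  (obs o_5=1)
t=6: δ = [7.442e-08, 4.961e-08, 3.721e-08, 4.961e-08]  ψ = [3, 1, 1, 3]  (obs o_6=0)
backtrack: best end state = 0; path = [1, 2, 3, 0, 2, 3, 0]

path = [1, 2, 3, 0, 2, 3, 0]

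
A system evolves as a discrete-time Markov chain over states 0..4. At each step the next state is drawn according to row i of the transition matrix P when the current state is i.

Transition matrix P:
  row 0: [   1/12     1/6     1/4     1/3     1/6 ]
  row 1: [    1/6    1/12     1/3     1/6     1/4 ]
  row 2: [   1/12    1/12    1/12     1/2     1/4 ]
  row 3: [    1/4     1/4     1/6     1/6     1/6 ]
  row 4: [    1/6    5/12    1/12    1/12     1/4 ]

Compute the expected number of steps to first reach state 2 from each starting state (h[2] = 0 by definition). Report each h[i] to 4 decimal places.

h = [4.6118, 4.2610, 0.0000, 4.9162, 5.2716]

First-step conditioning: h[2] = 0; for i ≠ 2, h[i] = 1 + Σ_k P[i][k]·h[k].
  h[0] = 1 + 1/12·h[0] + 1/6·h[1] + 1/3·h[3] + 1/6·h[4]
  h[1] = 1 + 1/6·h[0] + 1/12·h[1] + 1/6·h[3] + 1/4·h[4]
  h[3] = 1 + 1/4·h[0] + 1/4·h[1] + 1/6·h[3] + 1/6·h[4]
  h[4] = 1 + 1/6·h[0] + 5/12·h[1] + 1/12·h[3] + 1/4·h[4]
Solving the 4×4 linear system over states ≠ 2 gives exactly h = [4764/1033, 22008/5165, 0, 25392/5165, 27228/5165] (h[2] = 0 is the target).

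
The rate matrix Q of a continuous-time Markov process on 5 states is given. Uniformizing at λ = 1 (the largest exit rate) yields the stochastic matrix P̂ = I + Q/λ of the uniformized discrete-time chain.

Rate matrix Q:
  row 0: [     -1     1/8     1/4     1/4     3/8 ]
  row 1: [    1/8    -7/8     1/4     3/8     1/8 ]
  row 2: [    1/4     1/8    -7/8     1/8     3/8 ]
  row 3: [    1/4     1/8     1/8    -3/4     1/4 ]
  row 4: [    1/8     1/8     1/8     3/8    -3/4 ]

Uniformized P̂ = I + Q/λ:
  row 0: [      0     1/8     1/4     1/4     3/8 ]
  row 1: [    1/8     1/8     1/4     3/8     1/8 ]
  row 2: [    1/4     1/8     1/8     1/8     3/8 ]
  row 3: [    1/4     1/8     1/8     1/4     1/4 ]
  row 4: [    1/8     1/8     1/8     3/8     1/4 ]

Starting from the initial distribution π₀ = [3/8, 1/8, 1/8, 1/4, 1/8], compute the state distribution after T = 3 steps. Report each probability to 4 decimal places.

t=0: π = [0.3750, 0.1250, 0.1250, 0.2500, 0.1250]
t=1: π = [0.1250, 0.1250, 0.1875, 0.2656, 0.2969]
t=2: π = [0.1660, 0.1250, 0.1563, 0.2793, 0.2734]
t=3: π = [0.1587, 0.1250, 0.1614, 0.2803, 0.2747]

π = [0.1587, 0.1250, 0.1614, 0.2803, 0.2747]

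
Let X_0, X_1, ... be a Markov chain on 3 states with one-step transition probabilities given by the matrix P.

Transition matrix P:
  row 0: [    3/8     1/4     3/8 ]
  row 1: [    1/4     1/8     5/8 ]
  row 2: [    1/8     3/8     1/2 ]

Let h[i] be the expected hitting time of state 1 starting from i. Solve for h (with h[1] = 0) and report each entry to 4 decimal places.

First-step conditioning: h[1] = 0; for i ≠ 1, h[i] = 1 + Σ_k P[i][k]·h[k].
  h[0] = 1 + 3/8·h[0] + 3/8·h[2]
  h[2] = 1 + 1/8·h[0] + 1/2·h[2]
Solving the 2×2 linear system over states ≠ 1 gives exactly h = [56/17, 0, 48/17] (h[1] = 0 is the target).

h = [3.2941, 0.0000, 2.8235]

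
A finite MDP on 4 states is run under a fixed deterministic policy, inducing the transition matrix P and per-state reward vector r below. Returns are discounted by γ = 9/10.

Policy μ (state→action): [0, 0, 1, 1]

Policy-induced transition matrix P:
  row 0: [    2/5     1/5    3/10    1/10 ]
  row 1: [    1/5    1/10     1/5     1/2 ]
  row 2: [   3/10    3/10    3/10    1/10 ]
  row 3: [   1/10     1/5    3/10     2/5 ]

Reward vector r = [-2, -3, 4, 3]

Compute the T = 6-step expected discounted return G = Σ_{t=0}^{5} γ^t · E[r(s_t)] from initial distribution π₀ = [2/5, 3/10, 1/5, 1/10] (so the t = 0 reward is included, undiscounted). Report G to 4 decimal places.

G = 2.1226

t=0: π = [0.4000, 0.3000, 0.2000, 0.1000], E[r] = -0.6000, γ^t·E[r] = -0.600000, running G = -0.600000
t=1: π = [0.2900, 0.1900, 0.2700, 0.2500], E[r] = 0.6800, γ^t·E[r] = 0.612000, running G = 0.012000
t=2: π = [0.2600, 0.2080, 0.2810, 0.2510], E[r] = 0.7330, γ^t·E[r] = 0.593730, running G = 0.605730
t=3: π = [0.2550, 0.2073, 0.2792, 0.2585], E[r] = 0.7604, γ^t·E[r] = 0.554332, running G = 1.160062
t=4: π = [0.2531, 0.2072, 0.2793, 0.2605], E[r] = 0.7708, γ^t·E[r] = 0.505709, running G = 1.665770
t=5: π = [0.2525, 0.2072, 0.2793, 0.2610], E[r] = 0.7736, γ^t·E[r] = 0.456781, running G = 2.122552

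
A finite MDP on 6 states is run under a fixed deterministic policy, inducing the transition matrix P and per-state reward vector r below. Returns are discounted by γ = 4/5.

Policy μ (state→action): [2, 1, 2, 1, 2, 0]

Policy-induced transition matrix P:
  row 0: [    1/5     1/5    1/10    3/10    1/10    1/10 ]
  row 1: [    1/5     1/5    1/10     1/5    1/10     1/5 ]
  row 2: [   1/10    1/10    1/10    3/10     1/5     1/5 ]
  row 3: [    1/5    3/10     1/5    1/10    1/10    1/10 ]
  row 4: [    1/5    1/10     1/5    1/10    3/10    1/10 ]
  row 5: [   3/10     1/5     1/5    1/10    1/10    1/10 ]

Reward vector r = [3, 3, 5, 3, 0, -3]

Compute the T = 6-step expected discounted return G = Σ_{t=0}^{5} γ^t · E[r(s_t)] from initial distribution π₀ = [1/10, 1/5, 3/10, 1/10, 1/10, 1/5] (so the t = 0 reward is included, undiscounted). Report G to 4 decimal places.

t=0: π = [0.1000, 0.2000, 0.3000, 0.1000, 0.1000, 0.2000], E[r] = 2.1000, γ^t·E[r] = 2.100000, running G = 2.100000
t=1: π = [0.1900, 0.1700, 0.1400, 0.2000, 0.1500, 0.1500], E[r] = 1.9300, γ^t·E[r] = 1.544000, running G = 3.644000
t=2: π = [0.2010, 0.1910, 0.1500, 0.1830, 0.1440, 0.1310], E[r] = 2.0820, γ^t·E[r] = 1.332480, running G = 4.976480
t=3: π = [0.1981, 0.1889, 0.1458, 0.1893, 0.1438, 0.1341], E[r] = 2.0556, γ^t·E[r] = 1.052467, running G = 6.028947
t=4: π = [0.1988, 0.1900, 0.1467, 0.1877, 0.1433, 0.1335], E[r] = 2.0626, γ^t·E[r] = 0.844841, running G = 6.873788
t=5: π = [0.1987, 0.1898, 0.1464, 0.1881, 0.1433, 0.1337], E[r] = 2.0609, γ^t·E[r] = 0.675303, running G = 7.549091

G = 7.5491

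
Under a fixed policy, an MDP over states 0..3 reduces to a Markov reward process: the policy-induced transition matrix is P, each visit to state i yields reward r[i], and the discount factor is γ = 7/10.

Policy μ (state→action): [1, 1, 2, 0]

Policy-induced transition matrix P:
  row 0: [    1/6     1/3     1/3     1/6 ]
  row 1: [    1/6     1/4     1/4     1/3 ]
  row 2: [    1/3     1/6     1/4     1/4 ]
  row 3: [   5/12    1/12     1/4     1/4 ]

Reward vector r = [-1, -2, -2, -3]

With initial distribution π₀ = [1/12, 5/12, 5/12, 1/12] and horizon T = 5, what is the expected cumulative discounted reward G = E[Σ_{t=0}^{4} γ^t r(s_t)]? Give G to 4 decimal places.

t=0: π = [0.0833, 0.4167, 0.4167, 0.0833], E[r] = -2.0000, γ^t·E[r] = -2.000000, running G = -2.000000
t=1: π = [0.2569, 0.2083, 0.2569, 0.2778], E[r] = -2.0208, γ^t·E[r] = -1.414583, running G = -3.414583
t=2: π = [0.2789, 0.2037, 0.2714, 0.2459], E[r] = -1.9670, γ^t·E[r] = -0.963837, running G = -4.378420
t=3: π = [0.2734, 0.2096, 0.2732, 0.2437], E[r] = -1.9703, γ^t·E[r] = -0.675827, running G = -5.054247
t=4: π = [0.2731, 0.2094, 0.2728, 0.2447], E[r] = -1.9715, γ^t·E[r] = -0.473368, running G = -5.527616

G = -5.5276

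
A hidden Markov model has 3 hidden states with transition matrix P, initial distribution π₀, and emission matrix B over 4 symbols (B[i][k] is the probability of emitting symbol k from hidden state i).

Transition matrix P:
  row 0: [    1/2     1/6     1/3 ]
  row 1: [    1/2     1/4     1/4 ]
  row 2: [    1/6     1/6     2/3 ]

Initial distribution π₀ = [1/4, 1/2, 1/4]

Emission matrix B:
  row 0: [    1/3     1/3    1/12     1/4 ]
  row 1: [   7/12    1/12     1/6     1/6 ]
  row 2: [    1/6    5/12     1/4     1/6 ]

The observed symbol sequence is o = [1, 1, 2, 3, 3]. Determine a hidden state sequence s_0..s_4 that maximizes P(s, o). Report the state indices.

path = [2, 2, 2, 2, 2]

t=0: δ = [8.333e-02, 4.167e-02, 1.042e-01]  (obs o_0=1)
t=1: δ = [1.389e-02, 1.447e-03, 2.894e-02]  ψ = [0, 2, 2]  (obs o_1=1)
t=2: δ = [5.787e-04, 8.038e-04, 4.823e-03]  ψ = [0, 2, 2]  (obs o_2=2)
t=3: δ = [2.009e-04, 1.340e-04, 5.358e-04]  ψ = [2, 2, 2]  (obs o_3=3)
t=4: δ = [2.512e-05, 1.488e-05, 5.954e-05]  ψ = [0, 2, 2]  (obs o_4=3)
backtrack: best end state = 2; path = [2, 2, 2, 2, 2]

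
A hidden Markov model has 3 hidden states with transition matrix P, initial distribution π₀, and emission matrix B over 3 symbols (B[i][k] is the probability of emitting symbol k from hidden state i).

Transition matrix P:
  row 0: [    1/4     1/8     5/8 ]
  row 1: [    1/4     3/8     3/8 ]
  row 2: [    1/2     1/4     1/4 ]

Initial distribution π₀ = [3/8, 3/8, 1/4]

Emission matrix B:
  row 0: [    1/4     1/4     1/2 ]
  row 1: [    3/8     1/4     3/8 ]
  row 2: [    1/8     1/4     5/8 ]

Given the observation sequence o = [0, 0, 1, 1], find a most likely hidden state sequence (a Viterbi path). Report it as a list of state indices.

t=0: δ = [9.375e-02, 1.406e-01, 3.125e-02]  (obs o_0=0)
t=1: δ = [8.789e-03, 1.978e-02, 7.324e-03]  ψ = [1, 1, 0]  (obs o_1=0)
t=2: δ = [1.236e-03, 1.854e-03, 1.854e-03]  ψ = [1, 1, 1]  (obs o_2=1)
t=3: δ = [2.317e-04, 1.738e-04, 1.931e-04]  ψ = [2, 1, 0]  (obs o_3=1)
backtrack: best end state = 0; path = [1, 1, 2, 0]

path = [1, 1, 2, 0]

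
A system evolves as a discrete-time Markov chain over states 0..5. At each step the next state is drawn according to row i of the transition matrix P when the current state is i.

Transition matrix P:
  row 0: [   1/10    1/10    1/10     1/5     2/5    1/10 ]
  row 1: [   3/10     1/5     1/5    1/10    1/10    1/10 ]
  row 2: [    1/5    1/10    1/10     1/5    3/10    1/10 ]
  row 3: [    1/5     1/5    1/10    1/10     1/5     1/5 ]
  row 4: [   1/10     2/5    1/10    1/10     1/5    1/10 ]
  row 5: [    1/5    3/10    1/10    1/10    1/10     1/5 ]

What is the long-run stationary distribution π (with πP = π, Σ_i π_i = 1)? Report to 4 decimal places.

Balance equations π_j = Σ_i π_i·P[i][j]:
  π_0 = 1/10·π_0 + 3/10·π_1 + 1/5·π_2 + 1/5·π_3 + 1/10·π_4 + 1/5·π_5
  π_1 = 1/10·π_0 + 1/5·π_1 + 1/10·π_2 + 1/5·π_3 + 2/5·π_4 + 3/10·π_5
  π_2 = 1/10·π_0 + 1/5·π_1 + 1/10·π_2 + 1/10·π_3 + 1/10·π_4 + 1/10·π_5
  π_3 = 1/5·π_0 + 1/10·π_1 + 1/5·π_2 + 1/10·π_3 + 1/10·π_4 + 1/10·π_5
  π_4 = 2/5·π_0 + 1/10·π_1 + 3/10·π_2 + 1/5·π_3 + 1/5·π_4 + 1/10·π_5
  normalize: π_0 + π_1 + π_2 + π_3 + π_4 + π_5 = 1
Solving the linear system gives exactly π = [21163/115759, 26021/115759, 14178/115759, 15110/115759, 24746/115759, 14541/115759].

π = [0.1828, 0.2248, 0.1225, 0.1305, 0.2138, 0.1256]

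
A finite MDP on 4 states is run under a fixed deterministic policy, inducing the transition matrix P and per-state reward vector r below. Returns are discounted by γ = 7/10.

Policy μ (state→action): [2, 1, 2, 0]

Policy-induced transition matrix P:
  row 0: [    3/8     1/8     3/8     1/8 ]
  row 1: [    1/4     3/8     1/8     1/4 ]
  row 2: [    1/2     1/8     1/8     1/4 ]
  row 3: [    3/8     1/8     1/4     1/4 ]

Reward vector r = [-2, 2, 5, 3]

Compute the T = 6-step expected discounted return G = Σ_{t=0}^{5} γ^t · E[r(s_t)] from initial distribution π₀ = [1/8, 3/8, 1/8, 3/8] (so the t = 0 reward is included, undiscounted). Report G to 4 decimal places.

t=0: π = [0.1250, 0.3750, 0.1250, 0.3750], E[r] = 2.2500, γ^t·E[r] = 2.250000, running G = 2.250000
t=1: π = [0.3438, 0.2188, 0.2031, 0.2344], E[r] = 1.4688, γ^t·E[r] = 1.028125, running G = 3.278125
t=2: π = [0.3730, 0.1797, 0.2402, 0.2070], E[r] = 1.4355, γ^t·E[r] = 0.703418, running G = 3.981543
t=3: π = [0.3826, 0.1699, 0.2441, 0.2034], E[r] = 1.4055, γ^t·E[r] = 0.482093, running G = 4.463635
t=4: π = [0.3843, 0.1675, 0.2461, 0.2022], E[r] = 1.4033, γ^t·E[r] = 0.336923, running G = 4.800558
t=5: π = [0.3848, 0.1669, 0.2463, 0.2020], E[r] = 1.4017, γ^t·E[r] = 0.235584, running G = 5.036142

G = 5.0361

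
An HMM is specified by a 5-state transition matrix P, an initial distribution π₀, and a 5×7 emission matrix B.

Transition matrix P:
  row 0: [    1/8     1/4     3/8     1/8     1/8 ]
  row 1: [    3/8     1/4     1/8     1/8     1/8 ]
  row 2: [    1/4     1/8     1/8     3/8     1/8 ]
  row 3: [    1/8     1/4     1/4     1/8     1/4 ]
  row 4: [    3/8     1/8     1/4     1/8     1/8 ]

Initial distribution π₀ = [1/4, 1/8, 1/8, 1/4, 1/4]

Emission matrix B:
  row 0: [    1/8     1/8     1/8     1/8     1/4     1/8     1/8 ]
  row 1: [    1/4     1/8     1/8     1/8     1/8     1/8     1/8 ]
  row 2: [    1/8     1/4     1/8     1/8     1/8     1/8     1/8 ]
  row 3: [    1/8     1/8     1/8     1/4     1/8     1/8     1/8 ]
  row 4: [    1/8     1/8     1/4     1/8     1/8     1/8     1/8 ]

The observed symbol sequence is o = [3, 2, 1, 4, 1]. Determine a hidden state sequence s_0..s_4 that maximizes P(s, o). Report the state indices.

t=0: δ = [3.125e-02, 1.562e-02, 1.562e-02, 6.250e-02, 3.125e-02]  (obs o_0=3)
t=1: δ = [1.465e-03, 1.953e-03, 1.953e-03, 9.766e-04, 3.906e-03]  ψ = [4, 3, 3, 3, 3]  (obs o_1=2)
t=2: δ = [1.831e-04, 6.104e-05, 2.441e-04, 9.155e-05, 6.104e-05]  ψ = [4, 1, 4, 2, 4]  (obs o_2=1)
t=3: δ = [1.526e-05, 5.722e-06, 8.583e-06, 1.144e-05, 3.815e-06]  ψ = [2, 0, 0, 2, 2]  (obs o_3=4)
t=4: δ = [2.682e-07, 4.768e-07, 1.431e-06, 4.023e-07, 3.576e-07]  ψ = [1, 0, 0, 2, 3]  (obs o_4=1)
backtrack: best end state = 2; path = [3, 4, 2, 0, 2]

path = [3, 4, 2, 0, 2]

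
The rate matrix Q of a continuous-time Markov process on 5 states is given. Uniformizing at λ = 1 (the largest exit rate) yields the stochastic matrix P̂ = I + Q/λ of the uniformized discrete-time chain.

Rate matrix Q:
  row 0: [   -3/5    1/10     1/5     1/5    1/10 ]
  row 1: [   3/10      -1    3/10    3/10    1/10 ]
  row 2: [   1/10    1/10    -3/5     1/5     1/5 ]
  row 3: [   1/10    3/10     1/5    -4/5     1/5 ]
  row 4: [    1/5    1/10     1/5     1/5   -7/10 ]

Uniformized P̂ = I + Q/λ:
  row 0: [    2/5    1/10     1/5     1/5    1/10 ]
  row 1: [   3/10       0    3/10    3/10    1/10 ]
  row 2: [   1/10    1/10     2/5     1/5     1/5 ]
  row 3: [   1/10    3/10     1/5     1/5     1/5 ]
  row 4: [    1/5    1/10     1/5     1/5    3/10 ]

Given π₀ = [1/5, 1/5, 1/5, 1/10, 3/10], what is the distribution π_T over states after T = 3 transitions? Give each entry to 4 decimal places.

π = [0.2078, 0.1286, 0.2658, 0.2134, 0.1844]

t=0: π = [0.2000, 0.2000, 0.2000, 0.1000, 0.3000]
t=1: π = [0.2300, 0.1000, 0.2600, 0.2200, 0.1900]
t=2: π = [0.2080, 0.1340, 0.2620, 0.2100, 0.1860]
t=3: π = [0.2078, 0.1286, 0.2658, 0.2134, 0.1844]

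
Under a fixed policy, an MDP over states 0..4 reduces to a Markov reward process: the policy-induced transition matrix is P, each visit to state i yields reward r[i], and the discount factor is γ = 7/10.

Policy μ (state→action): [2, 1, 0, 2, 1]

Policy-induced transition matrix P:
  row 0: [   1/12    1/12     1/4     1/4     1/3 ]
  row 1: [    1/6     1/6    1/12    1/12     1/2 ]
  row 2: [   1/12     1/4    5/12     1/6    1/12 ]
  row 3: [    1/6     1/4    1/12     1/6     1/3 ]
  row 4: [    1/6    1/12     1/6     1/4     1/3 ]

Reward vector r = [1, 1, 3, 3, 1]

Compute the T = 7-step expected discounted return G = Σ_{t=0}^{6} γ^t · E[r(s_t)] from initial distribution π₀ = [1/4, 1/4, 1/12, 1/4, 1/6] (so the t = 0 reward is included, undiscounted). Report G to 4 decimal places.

G = 5.2661

t=0: π = [0.2500, 0.2500, 0.0833, 0.2500, 0.1667], E[r] = 1.6667, γ^t·E[r] = 1.666667, running G = 1.666667
t=1: π = [0.1389, 0.1597, 0.1667, 0.1806, 0.3542], E[r] = 1.6944, γ^t·E[r] = 1.186111, running G = 2.852778
t=2: π = [0.1412, 0.1545, 0.1916, 0.1944, 0.3183], E[r] = 1.7720, γ^t·E[r] = 0.868275, running G = 3.721053
t=3: π = [0.1389, 0.1605, 0.1972, 0.1921, 0.3112], E[r] = 1.7786, γ^t·E[r] = 0.610076, running G = 4.331129
t=4: π = [0.1387, 0.1616, 0.1982, 0.1908, 0.3108], E[r] = 1.7779, γ^t·E[r] = 0.426883, running G = 4.758012
t=5: π = [0.1386, 0.1616, 0.1984, 0.1907, 0.3107], E[r] = 1.7781, γ^t·E[r] = 0.298845, running G = 5.056857
t=6: π = [0.1386, 0.1616, 0.1985, 0.1906, 0.3107], E[r] = 1.7782, γ^t·E[r] = 0.209203, running G = 5.266060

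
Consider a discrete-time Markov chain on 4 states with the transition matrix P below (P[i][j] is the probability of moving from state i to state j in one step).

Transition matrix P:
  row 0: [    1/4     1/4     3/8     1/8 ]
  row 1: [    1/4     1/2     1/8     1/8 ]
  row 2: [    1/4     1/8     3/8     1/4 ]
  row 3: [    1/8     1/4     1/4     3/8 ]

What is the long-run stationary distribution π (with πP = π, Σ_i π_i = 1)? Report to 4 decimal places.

π = [0.2234, 0.2872, 0.2766, 0.2128]

Balance equations π_j = Σ_i π_i·P[i][j]:
  π_0 = 1/4·π_0 + 1/4·π_1 + 1/4·π_2 + 1/8·π_3
  π_1 = 1/4·π_0 + 1/2·π_1 + 1/8·π_2 + 1/4·π_3
  π_2 = 3/8·π_0 + 1/8·π_1 + 3/8·π_2 + 1/4·π_3
  normalize: π_0 + π_1 + π_2 + π_3 = 1
Solving the linear system gives exactly π = [21/94, 27/94, 13/47, 10/47].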